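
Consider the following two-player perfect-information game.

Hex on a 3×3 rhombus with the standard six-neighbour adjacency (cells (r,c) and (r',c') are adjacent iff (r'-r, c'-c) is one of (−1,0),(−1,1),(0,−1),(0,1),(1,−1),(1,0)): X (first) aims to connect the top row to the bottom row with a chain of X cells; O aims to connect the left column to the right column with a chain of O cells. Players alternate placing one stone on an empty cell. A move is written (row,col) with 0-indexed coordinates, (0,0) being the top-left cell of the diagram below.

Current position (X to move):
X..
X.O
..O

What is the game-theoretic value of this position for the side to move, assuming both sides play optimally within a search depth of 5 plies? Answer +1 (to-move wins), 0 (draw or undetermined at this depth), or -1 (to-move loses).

p1 X@[X../X.O/..O]: (0,1)[XX./X.O/..O]-1 (0,2)[X.X/X.O/..O]-1 (1,1)[X../XXO/..O]+1* (2,0)[X../X.O/X.O]+1 (2,1)[X../X.O/.XO]+1
p2 O@[X../XXO/..O]: (0,1)[XO./XXO/..O]-1* (0,2)[X.O/XXO/..O]-1 (2,0)[X../XXO/O.O]-1 (2,1)[X../XXO/.OO]-1
p3 X@[XO./XXO/..O]: (0,2)[XOX/XXO/..O]+1* (2,0)[XO./XXO/X.O]+1 (2,1)[XO./XXO/.XO]+1
p4 O@[XOX/XXO/..O]: (2,0)[XOX/XXO/O.O]-1* (2,1)[XOX/XXO/.OO]-1
p5 X@[XOX/XXO/O.O]: (2,1)[XOX/XXO/OXO]+1*
p6 O@[XOX/XXO/OXO] terminal -1; root [X../X.O/..O] d5

value(X../X.O/..O, X) = +1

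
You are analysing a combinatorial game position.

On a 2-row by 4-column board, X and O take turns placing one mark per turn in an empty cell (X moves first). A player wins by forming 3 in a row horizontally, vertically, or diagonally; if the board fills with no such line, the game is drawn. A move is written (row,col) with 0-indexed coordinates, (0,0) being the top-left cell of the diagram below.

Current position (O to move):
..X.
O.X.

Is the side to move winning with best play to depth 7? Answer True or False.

ply 1, O at ..X./O.X. | (0,0)=+0→O.X./O.X.*; (0,1)=+0→.OX./O.X.; (0,3)=+0→..XO/O.X.; (1,1)=-1→..X./OOX.; (1,3)=-1→..X./O.XO
ply 2, X at O.X./O.X. | (0,1)=+0→OXX./O.X.*; (0,3)=+0→O.XX/O.X.; (1,1)=+0→O.X./OXX.; (1,3)=+0→O.X./O.XX
ply 3, O at OXX./O.X. | (0,3)=+0→OXXO/O.X.*; (1,1)=-1→OXX./OOX.; (1,3)=-1→OXX./O.XO
ply 4, X at OXXO/O.X. | (1,1)=+0→OXXO/OXX.*; (1,3)=+0→OXXO/O.XX
ply 5, O at OXXO/OXX. | (1,3)=+0→OXXO/OXXO*
ply 6: OXXO/OXXO is terminal +0 (X); from ..X./O.X. depth 7

O winning at [..X./O.X.]: False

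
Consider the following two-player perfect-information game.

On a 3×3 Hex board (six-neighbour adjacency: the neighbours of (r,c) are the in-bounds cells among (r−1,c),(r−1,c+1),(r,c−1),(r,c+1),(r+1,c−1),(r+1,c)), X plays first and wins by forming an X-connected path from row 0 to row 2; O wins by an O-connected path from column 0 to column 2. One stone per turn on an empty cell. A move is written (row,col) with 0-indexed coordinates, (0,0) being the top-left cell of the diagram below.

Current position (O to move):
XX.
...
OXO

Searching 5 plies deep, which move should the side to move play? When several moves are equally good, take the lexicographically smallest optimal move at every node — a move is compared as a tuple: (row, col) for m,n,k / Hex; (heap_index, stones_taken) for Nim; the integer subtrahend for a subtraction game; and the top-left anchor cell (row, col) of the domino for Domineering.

O's best at [XX./.../OXO]: (1,1)

p1 O@[XX./.../OXO]: (0,2)[XXO/.../OXO]-1 (1,0)[XX./O../OXO]-1 (1,1)[XX./.O./OXO]+1* (1,2)[XX./..O/OXO]-1
p2 X@[XX./.O./OXO]: (0,2)[XXX/.O./OXO]-1* (1,0)[XX./XO./OXO]-1 (1,2)[XX./.OX/OXO]-1
p3 O@[XXX/.O./OXO]: (1,0)[XXX/OO./OXO]-1 (1,2)[XXX/.OO/OXO]+1*
p4 X@[XXX/.OO/OXO] terminal -1; root [XX./.../OXO] d5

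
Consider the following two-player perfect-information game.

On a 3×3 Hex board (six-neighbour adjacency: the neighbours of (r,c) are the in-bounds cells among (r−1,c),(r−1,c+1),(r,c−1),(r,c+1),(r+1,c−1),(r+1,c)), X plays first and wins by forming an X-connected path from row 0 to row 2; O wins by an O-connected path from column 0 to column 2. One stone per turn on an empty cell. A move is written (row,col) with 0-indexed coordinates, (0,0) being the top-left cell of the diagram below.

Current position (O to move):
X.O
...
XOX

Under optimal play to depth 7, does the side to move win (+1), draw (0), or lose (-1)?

[X.O/.../XOX] O move#1: (0,1):-1/XOO/.../XOX, (1,0):+1/X.O/O../XOX*, (1,1):-1/X.O/.O./XOX, (1,2):-1/X.O/..O/XOX
[X.O/O../XOX] X move#2: (0,1):-1/XXO/O../XOX*, (1,1):-1/X.O/OX./XOX, (1,2):-1/X.O/O.X/XOX
[XXO/O../XOX] O move#3: (1,1):+1/XXO/OO./XOX*, (1,2):-1/XXO/O.O/XOX
[XXO/OO./XOX] end (terminal -1, X#4); searched X.O/.../XOX to 7

value(X.O/.../XOX, O) = +1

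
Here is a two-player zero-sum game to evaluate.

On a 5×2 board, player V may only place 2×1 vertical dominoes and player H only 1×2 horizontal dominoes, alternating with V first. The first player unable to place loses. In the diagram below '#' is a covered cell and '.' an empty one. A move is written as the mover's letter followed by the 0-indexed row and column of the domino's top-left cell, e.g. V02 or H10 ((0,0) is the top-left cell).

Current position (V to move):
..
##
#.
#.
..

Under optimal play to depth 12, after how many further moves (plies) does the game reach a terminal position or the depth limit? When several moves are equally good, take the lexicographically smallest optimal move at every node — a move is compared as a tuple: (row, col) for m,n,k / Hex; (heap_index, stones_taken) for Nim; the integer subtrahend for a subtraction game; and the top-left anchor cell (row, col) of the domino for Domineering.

p1 V@[../##/#./#./..]: V21[../##/##/##/..]-1* V31[../##/#./##/.#]-1
p2 H@[../##/##/##/..]: H00[##/##/##/##/..]+1* H40[../##/##/##/##]+1
p3 V@[##/##/##/##/..] terminal -1; root [../##/#./#./..] d12

PV length from [../##/#./#./..]: 2 plies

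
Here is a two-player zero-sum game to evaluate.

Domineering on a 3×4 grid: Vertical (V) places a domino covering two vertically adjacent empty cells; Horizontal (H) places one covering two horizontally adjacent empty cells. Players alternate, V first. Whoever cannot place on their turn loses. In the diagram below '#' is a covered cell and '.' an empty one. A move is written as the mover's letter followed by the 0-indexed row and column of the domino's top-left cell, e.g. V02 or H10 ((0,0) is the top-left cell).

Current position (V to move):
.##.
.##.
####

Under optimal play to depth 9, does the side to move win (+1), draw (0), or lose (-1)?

p1 V@[.##./.##./####]: V00[###./###./####]+1* V03[.###/.###/####]+1
p2 H@[###./###./####] terminal -1; root [.##./.##./####] d9

value(.##./.##./####, V) = +1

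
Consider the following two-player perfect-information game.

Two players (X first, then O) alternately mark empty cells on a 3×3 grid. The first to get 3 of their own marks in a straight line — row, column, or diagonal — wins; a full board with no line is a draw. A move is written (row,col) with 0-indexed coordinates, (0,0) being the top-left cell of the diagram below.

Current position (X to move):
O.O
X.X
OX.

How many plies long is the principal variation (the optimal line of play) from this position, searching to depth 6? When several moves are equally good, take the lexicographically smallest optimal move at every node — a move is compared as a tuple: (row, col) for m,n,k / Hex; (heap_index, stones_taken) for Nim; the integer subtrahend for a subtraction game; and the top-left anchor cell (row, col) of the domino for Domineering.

PV length from [O.O/X.X/OX.]: 1 ply

p1 X@[O.O/X.X/OX.]: (0,1)[OXO/X.X/OX.]-1 (1,1)[O.O/XXX/OX.]+1* (2,2)[O.O/X.X/OXX]-1
p2 O@[O.O/XXX/OX.] terminal -1; root [O.O/X.X/OX.] d6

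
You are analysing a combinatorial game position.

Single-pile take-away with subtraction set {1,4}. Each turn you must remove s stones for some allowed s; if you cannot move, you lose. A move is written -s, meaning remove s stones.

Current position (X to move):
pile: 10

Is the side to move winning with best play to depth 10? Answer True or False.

ply 1, X at 10 | -1=-1→9*; -4=-1→6
ply 2, O at 9 | -1=-1→8; -4=+1→5*
ply 3, X at 5 | -1=-1→4*; -4=-1→1
ply 4, O at 4 | -1=-1→3; -4=+1→0*
ply 5: 0 is terminal -1 (X); from 10 depth 10

X winning at [10]: False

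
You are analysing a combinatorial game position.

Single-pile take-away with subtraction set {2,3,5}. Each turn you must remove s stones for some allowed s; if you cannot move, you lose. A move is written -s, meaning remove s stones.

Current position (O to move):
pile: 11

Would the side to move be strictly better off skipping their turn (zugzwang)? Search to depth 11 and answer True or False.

p1 O@[11]: -2[9]-1 -3[8]+1* -5[6]-1
p2 X@[8]: -2[6]-1* -3[5]-1 -5[3]-1
p3 O@[6]: -2[4]-1 -3[3]-1 -5[1]+1*
p4 X@[1] terminal -1; root [11] d11
suppose O passes — search the same position with X to move:
pass> p1 X@[11]: -2[9]-1 -3[8]+1* -5[6]-1
pass> p2 O@[8]: -2[6]-1* -3[5]-1 -5[3]-1
pass> p3 X@[6]: -2[4]-1 -3[3]-1 -5[1]+1*
pass> p4 O@[1] terminal -1; root [11] d11
for O: play +1, pass -1

zugzwang(11, O) = False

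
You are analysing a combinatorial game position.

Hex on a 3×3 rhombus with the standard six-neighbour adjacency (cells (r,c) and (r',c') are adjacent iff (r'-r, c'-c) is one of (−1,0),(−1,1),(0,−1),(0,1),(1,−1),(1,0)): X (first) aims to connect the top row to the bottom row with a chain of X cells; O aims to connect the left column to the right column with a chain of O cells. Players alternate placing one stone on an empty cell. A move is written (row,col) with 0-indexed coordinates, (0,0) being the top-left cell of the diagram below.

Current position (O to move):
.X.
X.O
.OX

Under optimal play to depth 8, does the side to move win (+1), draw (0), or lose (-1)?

[.X./X.O/.OX] O move#1: (0,0):-1/OX./X.O/.OX, (0,2):-1/.XO/X.O/.OX, (1,1):-1/.X./XOO/.OX, (2,0):+1/.X./X.O/OOX*
[.X./X.O/OOX] end (terminal -1, X#2); searched .X./X.O/.OX to 8

value(.X./X.O/.OX, O) = +1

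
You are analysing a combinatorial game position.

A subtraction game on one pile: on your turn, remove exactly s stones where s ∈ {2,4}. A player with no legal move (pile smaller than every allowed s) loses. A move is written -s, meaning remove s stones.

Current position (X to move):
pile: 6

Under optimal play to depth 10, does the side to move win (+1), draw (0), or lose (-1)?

ply 1, X at 6 | -2=-1→4*; -4=-1→2
ply 2, O at 4 | -2=-1→2; -4=+1→0*
ply 3: 0 is terminal -1 (X); from 6 depth 10

value(6, X) = -1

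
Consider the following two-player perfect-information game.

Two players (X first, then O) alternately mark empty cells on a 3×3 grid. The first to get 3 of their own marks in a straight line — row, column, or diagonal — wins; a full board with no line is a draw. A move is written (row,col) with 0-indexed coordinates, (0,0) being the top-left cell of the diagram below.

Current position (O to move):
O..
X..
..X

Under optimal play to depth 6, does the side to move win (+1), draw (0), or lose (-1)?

p1 O@[O../X../..X]: (0,1)[OO./X../..X]-1 (0,2)[O.O/X../..X]+0* (1,1)[O../XO./..X]+0 (1,2)[O../X.O/..X]+0 (2,0)[O../X../O.X]-1 (2,1)[O../X../.OX]-1
p2 X@[O.O/X../..X]: (0,1)[OXO/X../..X]+0* (1,1)[O.O/XX./..X]-1 (1,2)[O.O/X.X/..X]-1 (2,0)[O.O/X../X.X]-1 (2,1)[O.O/X../.XX]-1
p3 O@[OXO/X../..X]: (1,1)[OXO/XO./..X]+0* (1,2)[OXO/X.O/..X]-1 (2,0)[OXO/X../O.X]-1 (2,1)[OXO/X../.OX]+0
p4 X@[OXO/XO./..X]: (1,2)[OXO/XOX/..X]-1 (2,0)[OXO/XO./X.X]+0* (2,1)[OXO/XO./.XX]-1
p5 O@[OXO/XO./X.X]: (1,2)[OXO/XOO/X.X]-1 (2,1)[OXO/XO./XOX]+0*
p6 X@[OXO/XO./XOX]: (1,2)[OXO/XOX/XOX]+0*
p7 O@[OXO/XOX/XOX] terminal +0; root [O../X../..X] d6

value(O../X../..X, O) = 0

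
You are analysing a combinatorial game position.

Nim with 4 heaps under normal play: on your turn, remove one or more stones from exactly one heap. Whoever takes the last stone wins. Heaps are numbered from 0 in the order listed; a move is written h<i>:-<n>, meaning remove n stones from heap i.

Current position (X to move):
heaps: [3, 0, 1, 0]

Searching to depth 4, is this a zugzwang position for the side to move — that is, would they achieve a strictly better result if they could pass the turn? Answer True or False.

[(3,0,1,0)] X move#1: h0:-1:-1/(2,0,1,0), h0:-2:+1/(1,0,1,0)*, h0:-3:-1/(0,0,1,0), h2:-1:-1/(3,0,0,0)
[(1,0,1,0)] O move#2: h0:-1:-1/(0,0,1,0)*, h2:-1:-1/(1,0,0,0)
[(0,0,1,0)] X move#3: h2:-1:+1/(0,0,0,0)*
[(0,0,0,0)] end (terminal -1, O#4); searched (3,0,1,0) to 4
pass branch (O moves first from the same position):
  | [(3,0,1,0)] O move#1: h0:-1:-1/(2,0,1,0), h0:-2:+1/(1,0,1,0)*, h0:-3:-1/(0,0,1,0), h2:-1:-1/(3,0,0,0)
  | [(1,0,1,0)] X move#2: h0:-1:-1/(0,0,1,0)*, h2:-1:-1/(1,0,0,0)
  | [(0,0,1,0)] O move#3: h2:-1:+1/(0,0,0,0)*
  | [(0,0,0,0)] end (terminal -1, X#4); searched (3,0,1,0) to 4
X moving scores +1; X passing scores -1

zugzwang((3,0,1,0), X) = False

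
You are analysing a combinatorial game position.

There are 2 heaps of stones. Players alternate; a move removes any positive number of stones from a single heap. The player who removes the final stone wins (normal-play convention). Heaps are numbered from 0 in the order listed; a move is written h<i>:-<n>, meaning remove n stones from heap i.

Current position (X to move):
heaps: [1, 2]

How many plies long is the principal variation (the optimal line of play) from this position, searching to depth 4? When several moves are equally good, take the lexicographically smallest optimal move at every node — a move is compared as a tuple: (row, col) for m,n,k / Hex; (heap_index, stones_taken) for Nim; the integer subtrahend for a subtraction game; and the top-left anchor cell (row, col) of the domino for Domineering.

PV length from [(1,2)]: 3 plies

[(1,2)] X move#1: h0:-1:-1/(0,2), h1:-1:+1/(1,1)*, h1:-2:-1/(1,0)
[(1,1)] O move#2: h0:-1:-1/(0,1)*, h1:-1:-1/(1,0)
[(0,1)] X move#3: h1:-1:+1/(0,0)*
[(0,0)] end (terminal -1, O#4); searched (1,2) to 4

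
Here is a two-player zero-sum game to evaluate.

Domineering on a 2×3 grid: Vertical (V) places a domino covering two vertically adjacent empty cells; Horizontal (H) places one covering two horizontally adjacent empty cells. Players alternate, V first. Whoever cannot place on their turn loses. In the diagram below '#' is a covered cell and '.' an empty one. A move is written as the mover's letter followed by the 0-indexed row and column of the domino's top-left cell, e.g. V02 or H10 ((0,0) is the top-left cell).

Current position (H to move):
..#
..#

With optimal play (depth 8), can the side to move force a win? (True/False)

H winning at [..#/..#]: True

ply 1, H at ..#/..# | H00=+1→###/..#*; H10=+1→..#/###
ply 2: ###/..# is terminal -1 (V); from ..#/..# depth 8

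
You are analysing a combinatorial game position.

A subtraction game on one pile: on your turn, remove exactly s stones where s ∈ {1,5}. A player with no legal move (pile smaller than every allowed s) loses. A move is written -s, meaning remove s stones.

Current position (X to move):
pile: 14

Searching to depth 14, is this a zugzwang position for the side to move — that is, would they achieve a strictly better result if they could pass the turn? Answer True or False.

[14] X move#1: -1:-1/13*, -5:-1/9
[13] O move#2: -1:+1/12*, -5:+1/8
[12] X move#3: -1:-1/11*, -5:-1/7
[11] O move#4: -1:+1/10*, -5:+1/6
[10] X move#5: -1:-1/9*, -5:-1/5
[9] O move#6: -1:+1/8*, -5:+1/4
[8] X move#7: -1:-1/7*, -5:-1/3
[7] O move#8: -1:+1/6*, -5:+1/2
[6] X move#9: -1:-1/5*, -5:-1/1
[5] O move#10: -1:+1/4*, -5:+1/0
[4] X move#11: -1:-1/3*
[3] O move#12: -1:+1/2*
[2] X move#13: -1:-1/1*
[1] O move#14: -1:+1/0*
[0] end (terminal -1, X#15); searched 14 to 14
pass branch (O moves first from the same position):
  | [14] O move#1: -1:-1/13*, -5:-1/9
  | [13] X move#2: -1:+1/12*, -5:+1/8
  | [12] O move#3: -1:-1/11*, -5:-1/7
  | [11] X move#4: -1:+1/10*, -5:+1/6
  | [10] O move#5: -1:-1/9*, -5:-1/5
  | [9] X move#6: -1:+1/8*, -5:+1/4
  | [8] O move#7: -1:-1/7*, -5:-1/3
  | [7] X move#8: -1:+1/6*, -5:+1/2
  | [6] O move#9: -1:-1/5*, -5:-1/1
  | [5] X move#10: -1:+1/4*, -5:+1/0
  | [4] O move#11: -1:-1/3*
  | [3] X move#12: -1:+1/2*
  | [2] O move#13: -1:-1/1*
  | [1] X move#14: -1:+1/0*
  | [0] end (terminal -1, O#15); searched 14 to 14
X moving scores -1; X passing scores +1

zugzwang(14, X) = True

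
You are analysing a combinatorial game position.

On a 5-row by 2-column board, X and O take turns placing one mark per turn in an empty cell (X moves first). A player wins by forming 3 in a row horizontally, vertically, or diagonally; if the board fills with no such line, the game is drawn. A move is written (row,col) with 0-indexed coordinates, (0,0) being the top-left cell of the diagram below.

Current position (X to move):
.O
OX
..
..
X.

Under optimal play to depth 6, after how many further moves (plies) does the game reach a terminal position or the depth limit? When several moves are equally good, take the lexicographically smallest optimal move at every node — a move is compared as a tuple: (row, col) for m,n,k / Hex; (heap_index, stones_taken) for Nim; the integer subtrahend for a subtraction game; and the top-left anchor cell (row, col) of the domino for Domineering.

PV length from [.O/OX/../../X.]: 6 plies

ply 1, X at .O/OX/../../X. | (0,0)=+0→XO/OX/../../X.*; (2,0)=+0→.O/OX/X./../X.; (2,1)=+0→.O/OX/.X/../X.; (3,0)=+0→.O/OX/../X./X.; (3,1)=+0→.O/OX/../.X/X.; (4,1)=-1→.O/OX/../../XX
ply 2, O at XO/OX/../../X. | (2,0)=+0→XO/OX/O./../X.*; (2,1)=+0→XO/OX/.O/../X.; (3,0)=+0→XO/OX/../O./X.; (3,1)=+0→XO/OX/../.O/X.; (4,1)=+0→XO/OX/../../XO
ply 3, X at XO/OX/O./../X. | (2,1)=-1→XO/OX/OX/../X.; (3,0)=+0→XO/OX/O./X./X.*; (3,1)=-1→XO/OX/O./.X/X.; (4,1)=-1→XO/OX/O./../XX
ply 4, O at XO/OX/O./X./X. | (2,1)=+0→XO/OX/OO/X./X.*; (3,1)=+0→XO/OX/O./XO/X.; (4,1)=+0→XO/OX/O./X./XO
ply 5, X at XO/OX/OO/X./X. | (3,1)=+0→XO/OX/OO/XX/X.*; (4,1)=+0→XO/OX/OO/X./XX
ply 6, O at XO/OX/OO/XX/X. | (4,1)=+0→XO/OX/OO/XX/XO*
ply 7: XO/OX/OO/XX/XO is terminal +0 (X); from .O/OX/../../X. depth 6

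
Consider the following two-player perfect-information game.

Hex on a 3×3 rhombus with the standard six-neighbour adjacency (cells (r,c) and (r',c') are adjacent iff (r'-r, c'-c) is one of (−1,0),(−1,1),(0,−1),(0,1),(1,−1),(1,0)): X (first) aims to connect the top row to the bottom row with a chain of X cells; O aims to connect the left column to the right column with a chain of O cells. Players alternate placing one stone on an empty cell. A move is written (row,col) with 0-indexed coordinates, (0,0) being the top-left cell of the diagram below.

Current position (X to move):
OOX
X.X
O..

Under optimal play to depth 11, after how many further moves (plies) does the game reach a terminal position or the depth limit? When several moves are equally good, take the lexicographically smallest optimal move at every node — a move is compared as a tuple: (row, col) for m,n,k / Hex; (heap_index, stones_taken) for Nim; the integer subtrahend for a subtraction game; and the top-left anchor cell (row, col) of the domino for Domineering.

PV length from [OOX/X.X/O..]: 3 plies

p1 X@[OOX/X.X/O..]: (1,1)[OOX/XXX/O..]+1* (2,1)[OOX/X.X/OX.]+1 (2,2)[OOX/X.X/O.X]+1
p2 O@[OOX/XXX/O..]: (2,1)[OOX/XXX/OO.]-1* (2,2)[OOX/XXX/O.O]-1
p3 X@[OOX/XXX/OO.]: (2,2)[OOX/XXX/OOX]+1*
p4 O@[OOX/XXX/OOX] terminal -1; root [OOX/X.X/O..] d11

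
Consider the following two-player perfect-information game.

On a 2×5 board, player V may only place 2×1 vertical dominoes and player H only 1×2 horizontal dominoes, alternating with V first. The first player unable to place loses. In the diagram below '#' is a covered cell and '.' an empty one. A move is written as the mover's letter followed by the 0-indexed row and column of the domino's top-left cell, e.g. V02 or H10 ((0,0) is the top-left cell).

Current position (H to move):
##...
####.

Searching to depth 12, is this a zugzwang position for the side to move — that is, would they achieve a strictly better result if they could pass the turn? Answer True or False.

zugzwang(##.../####., H) = False

[##.../####.] H move#1: H02:-1/####./####., H03:+1/##.##/####.*
[##.##/####.] end (terminal -1, V#2); searched ##.../####. to 12
if H skipped the turn, V would face:
~ [##.../####.] V move#1: V04:-1/##..#/#####*
~ [##..#/#####] H move#2: H02:+1/#####/#####*
~ [#####/#####] end (terminal -1, V#3); searched ##.../####. to 12
compare (H): move=+1 vs pass=+1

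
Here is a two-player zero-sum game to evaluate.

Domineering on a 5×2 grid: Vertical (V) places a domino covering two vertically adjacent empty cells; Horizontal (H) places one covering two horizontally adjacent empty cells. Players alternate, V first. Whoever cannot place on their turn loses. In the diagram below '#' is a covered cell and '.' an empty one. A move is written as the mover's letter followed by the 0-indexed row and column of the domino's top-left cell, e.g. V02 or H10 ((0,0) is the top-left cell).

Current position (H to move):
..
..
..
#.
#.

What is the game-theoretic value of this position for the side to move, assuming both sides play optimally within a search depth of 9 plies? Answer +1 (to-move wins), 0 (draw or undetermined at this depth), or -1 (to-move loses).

ply 1, H at ../../../#./#. | H00=-1→##/../../#./#.; H10=+1→../##/../#./#.*; H20=-1→../../##/#./#.
ply 2, V at ../##/../#./#. | V21=-1→../##/.#/##/#.*; V31=-1→../##/../##/##
ply 3, H at ../##/.#/##/#. | H00=+1→##/##/.#/##/#.*
ply 4: ##/##/.#/##/#. is terminal -1 (V); from ../../../#./#. depth 9

value(../../../#./#., H) = +1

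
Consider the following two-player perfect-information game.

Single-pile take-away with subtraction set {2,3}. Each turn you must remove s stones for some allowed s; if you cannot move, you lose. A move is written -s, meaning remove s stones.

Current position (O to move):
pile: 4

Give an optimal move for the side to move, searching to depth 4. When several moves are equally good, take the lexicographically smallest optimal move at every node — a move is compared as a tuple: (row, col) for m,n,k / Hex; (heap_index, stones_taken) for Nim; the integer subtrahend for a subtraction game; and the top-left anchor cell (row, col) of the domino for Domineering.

O's best at [4]: -3

p1 O@[4]: -2[2]-1 -3[1]+1*
p2 X@[1] terminal -1; root [4] d4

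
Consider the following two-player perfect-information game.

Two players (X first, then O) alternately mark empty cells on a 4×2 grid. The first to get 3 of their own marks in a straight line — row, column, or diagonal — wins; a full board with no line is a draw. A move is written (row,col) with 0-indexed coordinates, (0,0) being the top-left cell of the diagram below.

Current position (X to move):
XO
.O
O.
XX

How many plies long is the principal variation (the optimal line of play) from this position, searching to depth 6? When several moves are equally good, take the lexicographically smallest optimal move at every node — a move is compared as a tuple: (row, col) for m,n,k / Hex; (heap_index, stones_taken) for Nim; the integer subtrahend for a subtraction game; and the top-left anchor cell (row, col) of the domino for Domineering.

PV length from [XO/.O/O./XX]: 2 plies

p1 X@[XO/.O/O./XX]: (1,0)[XO/XO/O./XX]-1 (2,1)[XO/.O/OX/XX]+0*
p2 O@[XO/.O/OX/XX]: (1,0)[XO/OO/OX/XX]+0*
p3 X@[XO/OO/OX/XX] terminal +0; root [XO/.O/O./XX] d6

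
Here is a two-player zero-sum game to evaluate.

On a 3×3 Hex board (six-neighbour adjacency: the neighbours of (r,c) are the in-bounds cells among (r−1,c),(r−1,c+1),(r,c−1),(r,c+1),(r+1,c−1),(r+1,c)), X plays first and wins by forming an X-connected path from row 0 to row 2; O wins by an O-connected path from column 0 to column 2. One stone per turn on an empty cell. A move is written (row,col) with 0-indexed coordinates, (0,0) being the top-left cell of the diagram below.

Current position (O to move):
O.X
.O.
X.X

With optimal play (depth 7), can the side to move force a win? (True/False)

O winning at [O.X/.O./X.X]: True

p1 O@[O.X/.O./X.X]: (0,1)[OOX/.O./X.X]-1 (1,0)[O.X/OO./X.X]-1 (1,2)[O.X/.OO/X.X]+1* (2,1)[O.X/.O./XOX]-1
p2 X@[O.X/.OO/X.X]: (0,1)[OXX/.OO/X.X]-1* (1,0)[O.X/XOO/X.X]-1 (2,1)[O.X/.OO/XXX]-1
p3 O@[OXX/.OO/X.X]: (1,0)[OXX/OOO/X.X]+1* (2,1)[OXX/.OO/XOX]-1
p4 X@[OXX/OOO/X.X] terminal -1; root [O.X/.O./X.X] d7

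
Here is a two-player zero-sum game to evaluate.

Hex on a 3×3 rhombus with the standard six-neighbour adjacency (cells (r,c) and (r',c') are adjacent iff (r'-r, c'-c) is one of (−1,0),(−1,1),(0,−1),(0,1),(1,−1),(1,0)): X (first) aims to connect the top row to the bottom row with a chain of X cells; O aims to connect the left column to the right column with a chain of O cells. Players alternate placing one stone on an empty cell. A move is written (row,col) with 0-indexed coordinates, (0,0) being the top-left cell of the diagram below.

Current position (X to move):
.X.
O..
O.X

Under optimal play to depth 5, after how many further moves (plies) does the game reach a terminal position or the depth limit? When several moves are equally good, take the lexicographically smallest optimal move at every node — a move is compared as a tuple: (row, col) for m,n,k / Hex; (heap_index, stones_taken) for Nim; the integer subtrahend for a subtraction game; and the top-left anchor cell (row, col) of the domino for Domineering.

PV length from [.X./O../O.X]: 5 plies

p1 X@[.X./O../O.X]: (0,0)[XX./O../O.X]-1 (0,2)[.XX/O../O.X]-1 (1,1)[.X./OX./O.X]+1* (1,2)[.X./O.X/O.X]+1 (2,1)[.X./O../OXX]-1
p2 O@[.X./OX./O.X]: (0,0)[OX./OX./O.X]-1* (0,2)[.XO/OX./O.X]-1 (1,2)[.X./OXO/O.X]-1 (2,1)[.X./OX./OOX]-1
p3 X@[OX./OX./O.X]: (0,2)[OXX/OX./O.X]+1* (1,2)[OX./OXX/O.X]+1 (2,1)[OX./OX./OXX]+1
p4 O@[OXX/OX./O.X]: (1,2)[OXX/OXO/O.X]-1* (2,1)[OXX/OX./OOX]-1
p5 X@[OXX/OXO/O.X]: (2,1)[OXX/OXO/OXX]+1*
p6 O@[OXX/OXO/OXX] terminal -1; root [.X./O../O.X] d5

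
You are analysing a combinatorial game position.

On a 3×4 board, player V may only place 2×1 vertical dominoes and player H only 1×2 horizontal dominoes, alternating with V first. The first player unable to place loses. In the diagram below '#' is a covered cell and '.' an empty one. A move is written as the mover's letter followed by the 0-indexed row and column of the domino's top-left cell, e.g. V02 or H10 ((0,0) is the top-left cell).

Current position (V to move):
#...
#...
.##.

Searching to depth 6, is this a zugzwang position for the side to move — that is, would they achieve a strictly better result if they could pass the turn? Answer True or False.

p1 V@[#.../#.../.##.]: V01[##../##../.##.]-1 V02[#.#./#.#./.##.]+1* V03[#..#/#..#/.##.]-1 V13[#.../#..#/.###]-1
p2 H@[#.#./#.#./.##.] terminal -1; root [#.../#.../.##.] d6
pass branch (H moves first from the same position):
  | p1 H@[#.../#.../.##.]: H01[###./#.../.##.]+1* H02[#.##/#.../.##.]+1 H11[#.../###./.##.]+1 H12[#.../#.##/.##.]+1
  | p2 V@[###./#.../.##.]: V03[####/#..#/.##.]-1* V13[###./#..#/.###]-1
  | p3 H@[####/#..#/.##.]: H11[####/####/.##.]+1*
  | p4 V@[####/####/.##.] terminal -1; root [#.../#.../.##.] d6
V moving scores +1; V passing scores -1

zugzwang(#.../#.../.##., V) = False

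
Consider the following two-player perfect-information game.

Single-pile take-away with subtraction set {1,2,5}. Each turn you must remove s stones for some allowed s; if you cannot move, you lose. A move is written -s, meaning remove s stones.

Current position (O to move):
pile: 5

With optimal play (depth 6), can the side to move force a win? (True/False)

O winning at [5]: True

p1 O@[5]: -1[4]-1 -2[3]+1* -5[0]+1
p2 X@[3]: -1[2]-1* -2[1]-1
p3 O@[2]: -1[1]-1 -2[0]+1*
p4 X@[0] terminal -1; root [5] d6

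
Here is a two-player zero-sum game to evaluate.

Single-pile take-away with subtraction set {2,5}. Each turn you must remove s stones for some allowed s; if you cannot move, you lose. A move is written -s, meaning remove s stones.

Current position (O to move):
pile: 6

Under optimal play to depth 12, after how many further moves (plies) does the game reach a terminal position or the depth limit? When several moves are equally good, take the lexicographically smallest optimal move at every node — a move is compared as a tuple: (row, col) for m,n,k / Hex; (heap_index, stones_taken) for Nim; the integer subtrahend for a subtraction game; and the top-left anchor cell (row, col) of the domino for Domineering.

PV length from [6]: 3 plies

p1 O@[6]: -2[4]+1* -5[1]+1
p2 X@[4]: -2[2]-1*
p3 O@[2]: -2[0]+1*
p4 X@[0] terminal -1; root [6] d12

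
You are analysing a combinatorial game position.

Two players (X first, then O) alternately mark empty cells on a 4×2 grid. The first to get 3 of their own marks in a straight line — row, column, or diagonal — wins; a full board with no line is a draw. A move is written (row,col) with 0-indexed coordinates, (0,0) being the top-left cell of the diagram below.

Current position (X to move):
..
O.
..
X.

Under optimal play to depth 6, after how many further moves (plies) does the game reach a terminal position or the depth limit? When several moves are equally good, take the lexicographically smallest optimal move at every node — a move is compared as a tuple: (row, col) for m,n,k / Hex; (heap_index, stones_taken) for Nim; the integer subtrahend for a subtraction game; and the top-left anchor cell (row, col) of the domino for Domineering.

[../O./../X.] X move#1: (0,0):+0/X./O./../X.*, (0,1):+0/.X/O./../X., (1,1):+0/../OX/../X., (2,0):+0/../O./X./X., (2,1):+0/../O./.X/X., (3,1):+0/../O./../XX
[X./O./../X.] O move#2: (0,1):+0/XO/O./../X.*, (1,1):+0/X./OO/../X., (2,0):+0/X./O./O./X., (2,1):+0/X./O./.O/X., (3,1):+0/X./O./../XO
[XO/O./../X.] X move#3: (1,1):+0/XO/OX/../X.*, (2,0):+0/XO/O./X./X., (2,1):+0/XO/O./.X/X., (3,1):+0/XO/O./../XX
[XO/OX/../X.] O move#4: (2,0):+0/XO/OX/O./X.*, (2,1):+0/XO/OX/.O/X., (3,1):+0/XO/OX/../XO
[XO/OX/O./X.] X move#5: (2,1):+0/XO/OX/OX/X.*, (3,1):+0/XO/OX/O./XX
[XO/OX/OX/X.] O move#6: (3,1):+0/XO/OX/OX/XO*
[XO/OX/OX/XO] end (terminal +0, X#7); searched ../O./../X. to 6

PV length from [../O./../X.]: 6 plies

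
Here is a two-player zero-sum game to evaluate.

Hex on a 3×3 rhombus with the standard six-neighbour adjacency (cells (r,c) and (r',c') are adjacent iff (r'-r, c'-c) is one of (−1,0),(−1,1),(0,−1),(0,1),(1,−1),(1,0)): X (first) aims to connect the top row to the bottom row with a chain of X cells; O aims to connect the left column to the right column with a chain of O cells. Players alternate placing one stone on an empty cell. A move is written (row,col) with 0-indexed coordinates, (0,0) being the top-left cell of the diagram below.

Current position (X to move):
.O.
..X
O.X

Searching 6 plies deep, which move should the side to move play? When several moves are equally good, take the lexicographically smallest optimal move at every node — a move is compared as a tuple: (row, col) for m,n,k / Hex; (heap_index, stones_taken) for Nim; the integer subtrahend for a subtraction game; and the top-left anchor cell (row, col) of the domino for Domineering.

X's best at [.O./..X/O.X]: (0,2)

[.O./..X/O.X] X move#1: (0,0):-1/XO./..X/O.X, (0,2):+1/.OX/..X/O.X*, (1,0):-1/.O./X.X/O.X, (1,1):-1/.O./.XX/O.X, (2,1):-1/.O./..X/OXX
[.OX/..X/O.X] end (terminal -1, O#2); searched .O./..X/O.X to 6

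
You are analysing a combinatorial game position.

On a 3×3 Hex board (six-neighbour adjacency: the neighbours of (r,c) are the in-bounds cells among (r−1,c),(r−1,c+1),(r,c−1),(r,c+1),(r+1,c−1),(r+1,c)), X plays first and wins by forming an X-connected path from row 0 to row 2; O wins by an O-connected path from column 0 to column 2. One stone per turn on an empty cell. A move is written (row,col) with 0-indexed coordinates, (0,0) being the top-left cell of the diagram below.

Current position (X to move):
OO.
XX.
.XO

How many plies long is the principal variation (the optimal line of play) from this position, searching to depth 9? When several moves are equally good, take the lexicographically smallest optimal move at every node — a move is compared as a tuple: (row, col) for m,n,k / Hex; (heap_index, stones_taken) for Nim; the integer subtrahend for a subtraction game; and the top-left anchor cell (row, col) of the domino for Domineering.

[OO./XX./.XO] X move#1: (0,2):+1/OOX/XX./.XO*, (1,2):-1/OO./XXX/.XO, (2,0):-1/OO./XX./XXO
[OOX/XX./.XO] end (terminal -1, O#2); searched OO./XX./.XO to 9

PV length from [OO./XX./.XO]: 1 ply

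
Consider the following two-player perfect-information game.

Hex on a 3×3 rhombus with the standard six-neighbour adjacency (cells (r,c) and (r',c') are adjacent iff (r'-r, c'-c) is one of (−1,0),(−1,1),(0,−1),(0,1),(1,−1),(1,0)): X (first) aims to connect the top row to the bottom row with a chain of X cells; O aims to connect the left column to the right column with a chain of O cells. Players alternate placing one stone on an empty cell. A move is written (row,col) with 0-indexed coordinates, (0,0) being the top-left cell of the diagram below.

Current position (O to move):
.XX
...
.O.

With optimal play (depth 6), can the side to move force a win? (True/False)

O winning at [.XX/.../.O.]: True

p1 O@[.XX/.../.O.]: (0,0)[OXX/.../.O.]-1 (1,0)[.XX/O../.O.]+1* (1,1)[.XX/.O./.O.]+1 (1,2)[.XX/..O/.O.]-1 (2,0)[.XX/.../OO.]+1 (2,2)[.XX/.../.OO]-1
p2 X@[.XX/O../.O.]: (0,0)[XXX/O../.O.]-1* (1,1)[.XX/OX./.O.]-1 (1,2)[.XX/O.X/.O.]-1 (2,0)[.XX/O../XO.]-1 (2,2)[.XX/O../.OX]-1
p3 O@[XXX/O../.O.]: (1,1)[XXX/OO./.O.]+1* (1,2)[XXX/O.O/.O.]+1 (2,0)[XXX/O../OO.]+1 (2,2)[XXX/O../.OO]+1
p4 X@[XXX/OO./.O.]: (1,2)[XXX/OOX/.O.]-1* (2,0)[XXX/OO./XO.]-1 (2,2)[XXX/OO./.OX]-1
p5 O@[XXX/OOX/.O.]: (2,0)[XXX/OOX/OO.]-1 (2,2)[XXX/OOX/.OO]+1*
p6 X@[XXX/OOX/.OO] terminal -1; root [.XX/.../.O.] d6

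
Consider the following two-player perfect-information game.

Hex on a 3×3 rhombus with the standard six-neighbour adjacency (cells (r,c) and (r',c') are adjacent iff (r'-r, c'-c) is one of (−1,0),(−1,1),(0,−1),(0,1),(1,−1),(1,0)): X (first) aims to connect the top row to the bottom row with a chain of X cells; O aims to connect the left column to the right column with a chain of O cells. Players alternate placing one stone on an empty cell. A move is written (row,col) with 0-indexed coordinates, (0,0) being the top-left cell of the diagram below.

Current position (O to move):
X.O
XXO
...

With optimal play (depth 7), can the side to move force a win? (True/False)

p1 O@[X.O/XXO/...]: (0,1)[XOO/XXO/...]-1* (2,0)[X.O/XXO/O..]-1 (2,1)[X.O/XXO/.O.]-1 (2,2)[X.O/XXO/..O]-1
p2 X@[XOO/XXO/...]: (2,0)[XOO/XXO/X..]+1* (2,1)[XOO/XXO/.X.]+1 (2,2)[XOO/XXO/..X]+1
p3 O@[XOO/XXO/X..] terminal -1; root [X.O/XXO/...] d7

O winning at [X.O/XXO/...]: False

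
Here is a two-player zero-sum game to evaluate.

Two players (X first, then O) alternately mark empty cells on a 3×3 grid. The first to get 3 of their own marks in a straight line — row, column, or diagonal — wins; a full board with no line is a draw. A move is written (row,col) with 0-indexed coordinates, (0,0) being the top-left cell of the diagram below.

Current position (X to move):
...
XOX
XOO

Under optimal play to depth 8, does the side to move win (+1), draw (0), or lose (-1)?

value(.../XOX/XOO, X) = +1

p1 X@[.../XOX/XOO]: (0,0)[X../XOX/XOO]+1* (0,1)[.X./XOX/XOO]-1 (0,2)[..X/XOX/XOO]-1
p2 O@[X../XOX/XOO] terminal -1; root [.../XOX/XOO] d8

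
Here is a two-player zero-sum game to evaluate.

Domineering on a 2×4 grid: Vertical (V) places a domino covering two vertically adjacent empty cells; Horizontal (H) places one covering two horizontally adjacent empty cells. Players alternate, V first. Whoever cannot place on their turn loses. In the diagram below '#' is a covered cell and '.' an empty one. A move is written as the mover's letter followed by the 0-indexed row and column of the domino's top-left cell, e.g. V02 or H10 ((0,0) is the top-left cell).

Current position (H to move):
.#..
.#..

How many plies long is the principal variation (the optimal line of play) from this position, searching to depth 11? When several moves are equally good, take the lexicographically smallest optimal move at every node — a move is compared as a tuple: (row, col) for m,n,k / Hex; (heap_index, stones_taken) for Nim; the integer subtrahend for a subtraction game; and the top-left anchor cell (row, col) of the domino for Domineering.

PV length from [.#../.#..]: 3 plies

[.#../.#..] H move#1: H02:+1/.###/.#..*, H12:+1/.#../.###
[.###/.#..] V move#2: V00:-1/####/##..*
[####/##..] H move#3: H12:+1/####/####*
[####/####] end (terminal -1, V#4); searched .#../.#.. to 11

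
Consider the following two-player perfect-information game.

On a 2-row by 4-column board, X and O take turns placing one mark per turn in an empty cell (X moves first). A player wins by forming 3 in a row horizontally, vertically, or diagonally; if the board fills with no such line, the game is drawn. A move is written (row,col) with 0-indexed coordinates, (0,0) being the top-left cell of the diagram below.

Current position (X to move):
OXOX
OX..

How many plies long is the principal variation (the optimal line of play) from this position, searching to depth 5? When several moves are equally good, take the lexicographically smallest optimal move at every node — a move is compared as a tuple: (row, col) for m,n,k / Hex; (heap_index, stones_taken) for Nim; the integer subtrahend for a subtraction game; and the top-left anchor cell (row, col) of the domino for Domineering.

p1 X@[OXOX/OX..]: (1,2)[OXOX/OXX.]+0* (1,3)[OXOX/OX.X]+0
p2 O@[OXOX/OXX.]: (1,3)[OXOX/OXXO]+0*
p3 X@[OXOX/OXXO] terminal +0; root [OXOX/OX..] d5

PV length from [OXOX/OX..]: 2 plies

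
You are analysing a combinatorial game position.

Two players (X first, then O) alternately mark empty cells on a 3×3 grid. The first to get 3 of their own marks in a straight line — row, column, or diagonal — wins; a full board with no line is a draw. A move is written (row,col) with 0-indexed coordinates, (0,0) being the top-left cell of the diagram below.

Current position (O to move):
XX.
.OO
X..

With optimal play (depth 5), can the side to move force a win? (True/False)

ply 1, O at XX./.OO/X.. | (0,2)=-1→XXO/.OO/X..; (1,0)=+1→XX./OOO/X..*; (2,1)=-1→XX./.OO/XO.; (2,2)=-1→XX./.OO/X.O
ply 2: XX./OOO/X.. is terminal -1 (X); from XX./.OO/X.. depth 5

O winning at [XX./.OO/X..]: True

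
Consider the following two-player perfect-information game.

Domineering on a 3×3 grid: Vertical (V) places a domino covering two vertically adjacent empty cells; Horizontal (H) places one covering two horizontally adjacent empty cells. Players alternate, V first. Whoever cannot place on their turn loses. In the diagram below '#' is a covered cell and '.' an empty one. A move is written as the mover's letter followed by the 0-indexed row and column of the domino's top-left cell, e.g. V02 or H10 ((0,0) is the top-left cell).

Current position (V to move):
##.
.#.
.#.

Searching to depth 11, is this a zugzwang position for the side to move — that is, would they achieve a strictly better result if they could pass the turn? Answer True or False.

zugzwang(##./.#./.#., V) = False

p1 V@[##./.#./.#.]: V02[###/.##/.#.]+1* V10[##./##./##.]+1 V12[##./.##/.##]+1
p2 H@[###/.##/.#.] terminal -1; root [##./.#./.#.] d11
suppose V passes — search the same position with H to move:
pass> p1 H@[##./.#./.#.] terminal -1; root [##./.#./.#.] d11
for V: play +1, pass +1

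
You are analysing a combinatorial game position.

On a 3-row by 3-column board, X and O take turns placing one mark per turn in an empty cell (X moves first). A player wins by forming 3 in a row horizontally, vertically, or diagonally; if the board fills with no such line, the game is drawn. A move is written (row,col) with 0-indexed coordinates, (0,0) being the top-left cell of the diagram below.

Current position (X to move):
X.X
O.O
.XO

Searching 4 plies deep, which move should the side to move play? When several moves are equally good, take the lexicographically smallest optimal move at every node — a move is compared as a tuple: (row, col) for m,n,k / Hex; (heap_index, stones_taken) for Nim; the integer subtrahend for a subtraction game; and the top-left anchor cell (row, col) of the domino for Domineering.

p1 X@[X.X/O.O/.XO]: (0,1)[XXX/O.O/.XO]+1* (1,1)[X.X/OXO/.XO]+1 (2,0)[X.X/O.O/XXO]-1
p2 O@[XXX/O.O/.XO] terminal -1; root [X.X/O.O/.XO] d4

X's best at [X.X/O.O/.XO]: (0,1)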